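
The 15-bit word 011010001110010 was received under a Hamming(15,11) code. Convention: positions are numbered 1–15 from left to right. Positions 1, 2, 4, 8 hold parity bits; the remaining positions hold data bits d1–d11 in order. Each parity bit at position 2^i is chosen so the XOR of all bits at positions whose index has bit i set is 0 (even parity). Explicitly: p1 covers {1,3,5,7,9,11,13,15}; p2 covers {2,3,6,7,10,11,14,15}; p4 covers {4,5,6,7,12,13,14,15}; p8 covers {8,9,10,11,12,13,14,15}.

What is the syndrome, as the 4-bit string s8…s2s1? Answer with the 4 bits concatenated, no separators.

0010

s1 (pos 1,3,5,7,9,11,13,15): 0⊕1⊕1⊕0⊕1⊕1⊕0⊕0 = 0
s2 (pos 2,3,6,7,10,11,14,15): 1⊕1⊕0⊕0⊕1⊕1⊕1⊕0 = 1
s4 (pos 4,5,6,7,12,13,14,15): 0⊕1⊕0⊕0⊕0⊕0⊕1⊕0 = 0
s8 (pos 8,9,10,11,12,13,14,15): 0⊕1⊕1⊕1⊕0⊕0⊕1⊕0 = 0
Syndrome s8…s1 = 0010 → error at position 2.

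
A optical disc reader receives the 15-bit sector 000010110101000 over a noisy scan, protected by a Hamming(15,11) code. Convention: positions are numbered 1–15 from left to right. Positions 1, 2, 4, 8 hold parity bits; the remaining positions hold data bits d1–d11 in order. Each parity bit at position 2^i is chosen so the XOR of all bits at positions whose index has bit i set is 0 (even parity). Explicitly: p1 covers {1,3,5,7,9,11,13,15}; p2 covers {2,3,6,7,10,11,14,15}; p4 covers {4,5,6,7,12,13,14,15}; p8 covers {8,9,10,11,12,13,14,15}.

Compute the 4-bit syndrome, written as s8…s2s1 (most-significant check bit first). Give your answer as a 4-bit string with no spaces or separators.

1100

s1 (pos 1,3,5,7,9,11,13,15): 0⊕0⊕1⊕1⊕0⊕0⊕0⊕0 = 0
s2 (pos 2,3,6,7,10,11,14,15): 0⊕0⊕0⊕1⊕1⊕0⊕0⊕0 = 0
s4 (pos 4,5,6,7,12,13,14,15): 0⊕1⊕0⊕1⊕1⊕0⊕0⊕0 = 1
s8 (pos 8,9,10,11,12,13,14,15): 1⊕0⊕1⊕0⊕1⊕0⊕0⊕0 = 1
Syndrome s8…s1 = 1100 → error at position 12.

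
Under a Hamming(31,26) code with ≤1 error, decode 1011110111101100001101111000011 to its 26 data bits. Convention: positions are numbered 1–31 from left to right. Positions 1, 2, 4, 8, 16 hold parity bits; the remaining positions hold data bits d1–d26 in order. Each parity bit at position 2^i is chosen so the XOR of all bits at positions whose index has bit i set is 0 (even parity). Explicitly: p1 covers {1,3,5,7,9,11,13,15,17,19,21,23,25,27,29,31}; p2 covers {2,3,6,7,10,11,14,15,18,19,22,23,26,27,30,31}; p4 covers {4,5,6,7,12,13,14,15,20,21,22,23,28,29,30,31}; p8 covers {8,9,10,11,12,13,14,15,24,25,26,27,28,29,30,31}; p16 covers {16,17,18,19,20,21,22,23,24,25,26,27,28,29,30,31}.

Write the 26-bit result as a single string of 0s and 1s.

11101110110001101111000011

s1 (pos 1,3,5,7,9,11,13,15,17,19,21,23,25,27,29,31): 1⊕1⊕1⊕0⊕1⊕1⊕1⊕0⊕0⊕1⊕0⊕1⊕1⊕0⊕0⊕1 = 0
s2 (pos 2,3,6,7,10,11,14,15,18,19,22,23,26,27,30,31): 0⊕1⊕1⊕0⊕1⊕1⊕1⊕0⊕0⊕1⊕1⊕1⊕0⊕0⊕1⊕1 = 0
s4 (pos 4,5,6,7,12,13,14,15,20,21,22,23,28,29,30,31): 1⊕1⊕1⊕0⊕0⊕1⊕1⊕0⊕1⊕0⊕1⊕1⊕0⊕0⊕1⊕1 = 0
s8 (pos 8,9,10,11,12,13,14,15,24,25,26,27,28,29,30,31): 1⊕1⊕1⊕1⊕0⊕1⊕1⊕0⊕1⊕1⊕0⊕0⊕0⊕0⊕1⊕1 = 0
s16 (pos 16,17,18,19,20,21,22,23,24,25,26,27,28,29,30,31): 0⊕0⊕0⊕1⊕1⊕0⊕1⊕1⊕1⊕1⊕0⊕0⊕0⊕0⊕1⊕1 = 0
Syndrome s16…s1 = 00000 → no error.
Read data bits from positions 3,5,6,7,9,10,11,12,13,14,15,17,18,19,20,21,22,23,24,25,26,27,28,29,30,31: 11101110110001101111000011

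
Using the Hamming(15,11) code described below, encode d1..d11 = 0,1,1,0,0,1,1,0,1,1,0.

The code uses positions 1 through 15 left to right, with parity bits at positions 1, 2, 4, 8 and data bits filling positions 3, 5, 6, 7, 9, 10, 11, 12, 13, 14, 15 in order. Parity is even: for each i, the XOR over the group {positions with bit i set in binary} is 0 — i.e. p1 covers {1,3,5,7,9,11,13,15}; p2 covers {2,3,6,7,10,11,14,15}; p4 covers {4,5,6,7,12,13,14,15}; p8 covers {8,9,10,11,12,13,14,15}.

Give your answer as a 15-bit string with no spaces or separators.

Place data at non-parity positions: p1 p2 0 p4 1 1 0 p8 0 1 1 0 1 1 0
p1 (pos 1,3,5,7,9,11,13,15): XOR of data positions = 0⊕1⊕0⊕0⊕1⊕1⊕0 = 1
p2 (pos 2,3,6,7,10,11,14,15): XOR of data positions = 0⊕1⊕0⊕1⊕1⊕1⊕0 = 0
p4 (pos 4,5,6,7,12,13,14,15): XOR of data positions = 1⊕1⊕0⊕0⊕1⊕1⊕0 = 0
p8 (pos 8,9,10,11,12,13,14,15): XOR of data positions = 0⊕1⊕1⊕0⊕1⊕1⊕0 = 0
Codeword: 100011000110110

100011000110110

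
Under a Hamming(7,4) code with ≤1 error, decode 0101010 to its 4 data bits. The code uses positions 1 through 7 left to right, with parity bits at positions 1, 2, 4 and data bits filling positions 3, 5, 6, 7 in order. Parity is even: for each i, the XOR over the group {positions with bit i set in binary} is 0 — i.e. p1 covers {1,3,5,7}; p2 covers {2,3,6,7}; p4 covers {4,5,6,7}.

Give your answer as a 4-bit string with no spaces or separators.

s1 (pos 1,3,5,7): 0⊕0⊕0⊕0 = 0
s2 (pos 2,3,6,7): 1⊕0⊕1⊕0 = 0
s4 (pos 4,5,6,7): 1⊕0⊕1⊕0 = 0
Syndrome s4…s1 = 000 → no error.
Read data bits from positions 3,5,6,7: 0010

0010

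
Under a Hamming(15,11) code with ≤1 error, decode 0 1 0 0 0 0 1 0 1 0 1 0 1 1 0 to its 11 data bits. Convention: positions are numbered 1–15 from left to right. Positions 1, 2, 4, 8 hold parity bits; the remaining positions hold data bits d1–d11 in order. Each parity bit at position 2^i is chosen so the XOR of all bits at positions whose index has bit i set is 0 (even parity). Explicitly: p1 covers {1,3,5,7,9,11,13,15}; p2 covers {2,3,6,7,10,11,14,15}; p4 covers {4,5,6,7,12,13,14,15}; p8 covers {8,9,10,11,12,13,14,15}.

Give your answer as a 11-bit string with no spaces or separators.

s1 (pos 1,3,5,7,9,11,13,15): 0⊕0⊕0⊕1⊕1⊕1⊕1⊕0 = 0
s2 (pos 2,3,6,7,10,11,14,15): 1⊕0⊕0⊕1⊕0⊕1⊕1⊕0 = 0
s4 (pos 4,5,6,7,12,13,14,15): 0⊕0⊕0⊕1⊕0⊕1⊕1⊕0 = 1
s8 (pos 8,9,10,11,12,13,14,15): 0⊕1⊕0⊕1⊕0⊕1⊕1⊕0 = 0
Syndrome s8…s1 = 0100 → error at position 4.
Flip position 4: 010000101010110 → 010100101010110
Read data bits from positions 3,5,6,7,9,10,11,12,13,14,15: 00011010110

00011010110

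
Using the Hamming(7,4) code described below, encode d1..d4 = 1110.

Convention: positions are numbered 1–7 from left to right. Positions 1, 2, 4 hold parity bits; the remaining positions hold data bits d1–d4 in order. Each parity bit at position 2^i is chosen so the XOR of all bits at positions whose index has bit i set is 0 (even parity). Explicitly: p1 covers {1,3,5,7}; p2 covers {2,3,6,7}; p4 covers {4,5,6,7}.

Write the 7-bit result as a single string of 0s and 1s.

0010110

Place data at non-parity positions: p1 p2 1 p4 1 1 0
p1 (pos 1,3,5,7): XOR of data positions = 1⊕1⊕0 = 0
p2 (pos 2,3,6,7): XOR of data positions = 1⊕1⊕0 = 0
p4 (pos 4,5,6,7): XOR of data positions = 1⊕1⊕0 = 0
Codeword: 0010110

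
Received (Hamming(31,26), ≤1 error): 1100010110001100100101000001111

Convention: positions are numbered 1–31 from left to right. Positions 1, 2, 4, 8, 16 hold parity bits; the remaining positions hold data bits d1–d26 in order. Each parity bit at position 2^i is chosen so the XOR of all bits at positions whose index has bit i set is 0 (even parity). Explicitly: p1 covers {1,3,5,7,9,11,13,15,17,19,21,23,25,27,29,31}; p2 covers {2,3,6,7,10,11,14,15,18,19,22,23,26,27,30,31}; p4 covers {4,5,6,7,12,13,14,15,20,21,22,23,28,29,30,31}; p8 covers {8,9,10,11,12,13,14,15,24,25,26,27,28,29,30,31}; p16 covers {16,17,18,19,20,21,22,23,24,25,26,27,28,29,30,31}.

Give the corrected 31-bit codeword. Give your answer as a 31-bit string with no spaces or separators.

1100010110001100100001000001111

s1 (pos 1,3,5,7,9,11,13,15,17,19,21,23,25,27,29,31): 1⊕0⊕0⊕0⊕1⊕0⊕1⊕0⊕1⊕0⊕0⊕0⊕0⊕0⊕1⊕1 = 0
s2 (pos 2,3,6,7,10,11,14,15,18,19,22,23,26,27,30,31): 1⊕0⊕1⊕0⊕0⊕0⊕1⊕0⊕0⊕0⊕1⊕0⊕0⊕0⊕1⊕1 = 0
s4 (pos 4,5,6,7,12,13,14,15,20,21,22,23,28,29,30,31): 0⊕0⊕1⊕0⊕0⊕1⊕1⊕0⊕1⊕0⊕1⊕0⊕1⊕1⊕1⊕1 = 1
s8 (pos 8,9,10,11,12,13,14,15,24,25,26,27,28,29,30,31): 1⊕1⊕0⊕0⊕0⊕1⊕1⊕0⊕0⊕0⊕0⊕0⊕1⊕1⊕1⊕1 = 0
s16 (pos 16,17,18,19,20,21,22,23,24,25,26,27,28,29,30,31): 0⊕1⊕0⊕0⊕1⊕0⊕1⊕0⊕0⊕0⊕0⊕0⊕1⊕1⊕1⊕1 = 1
Syndrome s16…s1 = 10100 → error at position 20.
Flip position 20: 1100010110001100100101000001111 → 1100010110001100100001000001111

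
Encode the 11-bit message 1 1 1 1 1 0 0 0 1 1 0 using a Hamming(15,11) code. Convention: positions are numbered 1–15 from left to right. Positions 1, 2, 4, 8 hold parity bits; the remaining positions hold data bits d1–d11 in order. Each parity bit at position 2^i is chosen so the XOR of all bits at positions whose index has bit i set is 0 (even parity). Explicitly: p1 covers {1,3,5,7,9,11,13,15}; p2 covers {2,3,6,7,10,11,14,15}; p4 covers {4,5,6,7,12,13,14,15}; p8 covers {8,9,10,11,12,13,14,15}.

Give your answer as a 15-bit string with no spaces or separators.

101111111000110

Place data at non-parity positions: p1 p2 1 p4 1 1 1 p8 1 0 0 0 1 1 0
p1 (pos 1,3,5,7,9,11,13,15): XOR of data positions = 1⊕1⊕1⊕1⊕0⊕1⊕0 = 1
p2 (pos 2,3,6,7,10,11,14,15): XOR of data positions = 1⊕1⊕1⊕0⊕0⊕1⊕0 = 0
p4 (pos 4,5,6,7,12,13,14,15): XOR of data positions = 1⊕1⊕1⊕0⊕1⊕1⊕0 = 1
p8 (pos 8,9,10,11,12,13,14,15): XOR of data positions = 1⊕0⊕0⊕0⊕1⊕1⊕0 = 1
Codeword: 101111111000110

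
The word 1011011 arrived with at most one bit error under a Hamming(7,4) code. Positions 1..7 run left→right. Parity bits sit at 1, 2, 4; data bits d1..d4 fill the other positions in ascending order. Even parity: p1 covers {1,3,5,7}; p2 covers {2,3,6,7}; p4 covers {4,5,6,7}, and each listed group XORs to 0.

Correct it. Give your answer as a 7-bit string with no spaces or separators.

s1 (pos 1,3,5,7): 1⊕1⊕0⊕1 = 1
s2 (pos 2,3,6,7): 0⊕1⊕1⊕1 = 1
s4 (pos 4,5,6,7): 1⊕0⊕1⊕1 = 1
Syndrome s4…s1 = 111 → error at position 7.
Flip position 7: 1011011 → 1011010

1011010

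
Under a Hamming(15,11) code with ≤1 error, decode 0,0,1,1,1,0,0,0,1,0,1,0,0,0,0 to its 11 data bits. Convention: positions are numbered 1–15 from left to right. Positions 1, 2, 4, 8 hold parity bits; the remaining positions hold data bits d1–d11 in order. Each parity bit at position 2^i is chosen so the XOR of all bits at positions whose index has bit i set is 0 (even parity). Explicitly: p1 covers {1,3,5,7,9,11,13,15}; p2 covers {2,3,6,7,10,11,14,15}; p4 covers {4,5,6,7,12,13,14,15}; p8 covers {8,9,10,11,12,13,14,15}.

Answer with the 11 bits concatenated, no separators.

s1 (pos 1,3,5,7,9,11,13,15): 0⊕1⊕1⊕0⊕1⊕1⊕0⊕0 = 0
s2 (pos 2,3,6,7,10,11,14,15): 0⊕1⊕0⊕0⊕0⊕1⊕0⊕0 = 0
s4 (pos 4,5,6,7,12,13,14,15): 1⊕1⊕0⊕0⊕0⊕0⊕0⊕0 = 0
s8 (pos 8,9,10,11,12,13,14,15): 0⊕1⊕0⊕1⊕0⊕0⊕0⊕0 = 0
Syndrome s8…s1 = 0000 → no error.
Read data bits from positions 3,5,6,7,9,10,11,12,13,14,15: 11001010000

11001010000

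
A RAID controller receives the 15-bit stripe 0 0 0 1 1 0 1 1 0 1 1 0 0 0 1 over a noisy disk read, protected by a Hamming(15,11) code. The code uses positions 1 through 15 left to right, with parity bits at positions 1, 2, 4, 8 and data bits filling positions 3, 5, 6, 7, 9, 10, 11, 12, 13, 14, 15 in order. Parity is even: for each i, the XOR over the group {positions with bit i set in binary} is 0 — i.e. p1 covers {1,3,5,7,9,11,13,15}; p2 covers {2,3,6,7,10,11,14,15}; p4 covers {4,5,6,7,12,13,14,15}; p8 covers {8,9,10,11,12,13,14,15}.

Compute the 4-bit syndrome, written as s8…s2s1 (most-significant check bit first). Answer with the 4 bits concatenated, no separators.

0000

s1 (pos 1,3,5,7,9,11,13,15): 0⊕0⊕1⊕1⊕0⊕1⊕0⊕1 = 0
s2 (pos 2,3,6,7,10,11,14,15): 0⊕0⊕0⊕1⊕1⊕1⊕0⊕1 = 0
s4 (pos 4,5,6,7,12,13,14,15): 1⊕1⊕0⊕1⊕0⊕0⊕0⊕1 = 0
s8 (pos 8,9,10,11,12,13,14,15): 1⊕0⊕1⊕1⊕0⊕0⊕0⊕1 = 0
Syndrome s8…s1 = 0000 → no error.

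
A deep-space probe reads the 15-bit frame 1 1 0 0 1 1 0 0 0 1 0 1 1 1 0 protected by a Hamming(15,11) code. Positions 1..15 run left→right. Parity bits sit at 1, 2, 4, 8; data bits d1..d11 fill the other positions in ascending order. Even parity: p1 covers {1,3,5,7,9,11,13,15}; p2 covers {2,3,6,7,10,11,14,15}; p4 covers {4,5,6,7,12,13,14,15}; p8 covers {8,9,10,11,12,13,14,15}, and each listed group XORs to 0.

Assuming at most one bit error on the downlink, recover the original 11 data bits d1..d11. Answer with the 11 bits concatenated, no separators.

s1 (pos 1,3,5,7,9,11,13,15): 1⊕0⊕1⊕0⊕0⊕0⊕1⊕0 = 1
s2 (pos 2,3,6,7,10,11,14,15): 1⊕0⊕1⊕0⊕1⊕0⊕1⊕0 = 0
s4 (pos 4,5,6,7,12,13,14,15): 0⊕1⊕1⊕0⊕1⊕1⊕1⊕0 = 1
s8 (pos 8,9,10,11,12,13,14,15): 0⊕0⊕1⊕0⊕1⊕1⊕1⊕0 = 0
Syndrome s8…s1 = 0101 → error at position 5.
Flip position 5: 110011000101110 → 110001000101110
Read data bits from positions 3,5,6,7,9,10,11,12,13,14,15: 00100101110

00100101110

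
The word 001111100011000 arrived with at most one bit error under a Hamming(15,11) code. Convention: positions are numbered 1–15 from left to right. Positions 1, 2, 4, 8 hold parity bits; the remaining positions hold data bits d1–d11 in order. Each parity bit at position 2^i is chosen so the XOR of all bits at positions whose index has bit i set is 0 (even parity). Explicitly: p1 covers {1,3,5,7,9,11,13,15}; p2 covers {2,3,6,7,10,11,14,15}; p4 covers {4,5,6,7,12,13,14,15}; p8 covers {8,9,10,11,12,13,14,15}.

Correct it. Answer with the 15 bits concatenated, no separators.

s1 (pos 1,3,5,7,9,11,13,15): 0⊕1⊕1⊕1⊕0⊕1⊕0⊕0 = 0
s2 (pos 2,3,6,7,10,11,14,15): 0⊕1⊕1⊕1⊕0⊕1⊕0⊕0 = 0
s4 (pos 4,5,6,7,12,13,14,15): 1⊕1⊕1⊕1⊕1⊕0⊕0⊕0 = 1
s8 (pos 8,9,10,11,12,13,14,15): 0⊕0⊕0⊕1⊕1⊕0⊕0⊕0 = 0
Syndrome s8…s1 = 0100 → error at position 4.
Flip position 4: 001111100011000 → 001011100011000

001011100011000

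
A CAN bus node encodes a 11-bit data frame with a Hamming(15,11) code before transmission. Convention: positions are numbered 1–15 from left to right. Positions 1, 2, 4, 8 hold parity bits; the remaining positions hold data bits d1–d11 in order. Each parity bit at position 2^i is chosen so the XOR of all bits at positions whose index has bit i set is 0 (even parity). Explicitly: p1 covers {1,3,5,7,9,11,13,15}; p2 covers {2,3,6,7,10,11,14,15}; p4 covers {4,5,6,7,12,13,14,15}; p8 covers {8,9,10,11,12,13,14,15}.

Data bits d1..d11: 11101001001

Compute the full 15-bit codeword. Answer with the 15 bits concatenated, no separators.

Place data at non-parity positions: p1 p2 1 p4 1 1 0 p8 1 0 0 1 0 0 1
p1 (pos 1,3,5,7,9,11,13,15): XOR of data positions = 1⊕1⊕0⊕1⊕0⊕0⊕1 = 0
p2 (pos 2,3,6,7,10,11,14,15): XOR of data positions = 1⊕1⊕0⊕0⊕0⊕0⊕1 = 1
p4 (pos 4,5,6,7,12,13,14,15): XOR of data positions = 1⊕1⊕0⊕1⊕0⊕0⊕1 = 0
p8 (pos 8,9,10,11,12,13,14,15): XOR of data positions = 1⊕0⊕0⊕1⊕0⊕0⊕1 = 1
Codeword: 011011011001001

011011011001001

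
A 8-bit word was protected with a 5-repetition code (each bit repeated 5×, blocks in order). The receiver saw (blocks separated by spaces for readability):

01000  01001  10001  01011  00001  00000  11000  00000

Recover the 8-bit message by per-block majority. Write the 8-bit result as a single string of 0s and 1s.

Block 1 (01000): 1 one → 0
Block 2 (01001): 2 ones → 0
Block 3 (10001): 2 ones → 0
Block 4 (01011): 3 ones → 1
Block 5 (00001): 1 one → 0
Block 6 (00000): 0 ones → 0
Block 7 (11000): 2 ones → 0
Block 8 (00000): 0 ones → 0

00010000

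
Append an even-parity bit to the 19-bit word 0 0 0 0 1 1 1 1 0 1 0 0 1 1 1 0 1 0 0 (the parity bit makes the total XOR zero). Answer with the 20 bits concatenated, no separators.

XOR of the 19 data bits: 0⊕0⊕0⊕0⊕1⊕1⊕1⊕1⊕0⊕1⊕0⊕0⊕1⊕1⊕1⊕0⊕1⊕0⊕0 = 1
Parity bit = 1 (so all 20 bits XOR to 0).

00001111010011101001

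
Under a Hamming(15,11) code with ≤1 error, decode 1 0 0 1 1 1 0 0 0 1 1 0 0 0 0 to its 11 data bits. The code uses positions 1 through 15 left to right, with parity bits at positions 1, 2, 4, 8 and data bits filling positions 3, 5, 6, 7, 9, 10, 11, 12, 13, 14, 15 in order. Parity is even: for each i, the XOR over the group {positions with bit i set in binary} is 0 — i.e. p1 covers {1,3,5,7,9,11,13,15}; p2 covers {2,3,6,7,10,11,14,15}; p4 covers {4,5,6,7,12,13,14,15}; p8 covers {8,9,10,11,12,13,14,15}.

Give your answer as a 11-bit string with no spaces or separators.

01110110000

s1 (pos 1,3,5,7,9,11,13,15): 1⊕0⊕1⊕0⊕0⊕1⊕0⊕0 = 1
s2 (pos 2,3,6,7,10,11,14,15): 0⊕0⊕1⊕0⊕1⊕1⊕0⊕0 = 1
s4 (pos 4,5,6,7,12,13,14,15): 1⊕1⊕1⊕0⊕0⊕0⊕0⊕0 = 1
s8 (pos 8,9,10,11,12,13,14,15): 0⊕0⊕1⊕1⊕0⊕0⊕0⊕0 = 0
Syndrome s8…s1 = 0111 → error at position 7.
Flip position 7: 100111000110000 → 100111100110000
Read data bits from positions 3,5,6,7,9,10,11,12,13,14,15: 01110110000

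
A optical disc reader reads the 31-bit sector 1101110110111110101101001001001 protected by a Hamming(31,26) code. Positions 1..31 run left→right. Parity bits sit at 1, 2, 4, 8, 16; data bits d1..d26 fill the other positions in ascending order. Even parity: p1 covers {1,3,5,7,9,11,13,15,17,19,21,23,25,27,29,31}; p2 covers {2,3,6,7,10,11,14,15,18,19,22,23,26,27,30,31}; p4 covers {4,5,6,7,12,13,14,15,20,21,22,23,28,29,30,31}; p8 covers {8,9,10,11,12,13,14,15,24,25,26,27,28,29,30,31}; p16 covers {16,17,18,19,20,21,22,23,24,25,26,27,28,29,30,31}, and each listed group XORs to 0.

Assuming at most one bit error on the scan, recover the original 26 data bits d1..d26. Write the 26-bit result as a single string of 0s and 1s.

s1 (pos 1,3,5,7,9,11,13,15,17,19,21,23,25,27,29,31): 1⊕0⊕1⊕0⊕1⊕1⊕1⊕1⊕1⊕1⊕0⊕0⊕1⊕0⊕0⊕1 = 0
s2 (pos 2,3,6,7,10,11,14,15,18,19,22,23,26,27,30,31): 1⊕0⊕1⊕0⊕0⊕1⊕1⊕1⊕0⊕1⊕1⊕0⊕0⊕0⊕0⊕1 = 0
s4 (pos 4,5,6,7,12,13,14,15,20,21,22,23,28,29,30,31): 1⊕1⊕1⊕0⊕1⊕1⊕1⊕1⊕1⊕0⊕1⊕0⊕1⊕0⊕0⊕1 = 1
s8 (pos 8,9,10,11,12,13,14,15,24,25,26,27,28,29,30,31): 1⊕1⊕0⊕1⊕1⊕1⊕1⊕1⊕0⊕1⊕0⊕0⊕1⊕0⊕0⊕1 = 0
s16 (pos 16,17,18,19,20,21,22,23,24,25,26,27,28,29,30,31): 0⊕1⊕0⊕1⊕1⊕0⊕1⊕0⊕0⊕1⊕0⊕0⊕1⊕0⊕0⊕1 = 1
Syndrome s16…s1 = 10100 → error at position 20.
Flip position 20: 1101110110111110101101001001001 → 1101110110111110101001001001001
Read data bits from positions 3,5,6,7,9,10,11,12,13,14,15,17,18,19,20,21,22,23,24,25,26,27,28,29,30,31: 01101011111101001001001001

01101011111101001001001001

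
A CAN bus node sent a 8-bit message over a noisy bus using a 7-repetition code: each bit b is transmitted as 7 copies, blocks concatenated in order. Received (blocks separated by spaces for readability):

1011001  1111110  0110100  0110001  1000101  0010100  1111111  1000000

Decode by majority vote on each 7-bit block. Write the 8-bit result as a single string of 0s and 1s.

Block 1 (1011001): 4 ones → 1
Block 2 (1111110): 6 ones → 1
Block 3 (0110100): 3 ones → 0
Block 4 (0110001): 3 ones → 0
Block 5 (1000101): 3 ones → 0
Block 6 (0010100): 2 ones → 0
Block 7 (1111111): 7 ones → 1
Block 8 (1000000): 1 one → 0

11000010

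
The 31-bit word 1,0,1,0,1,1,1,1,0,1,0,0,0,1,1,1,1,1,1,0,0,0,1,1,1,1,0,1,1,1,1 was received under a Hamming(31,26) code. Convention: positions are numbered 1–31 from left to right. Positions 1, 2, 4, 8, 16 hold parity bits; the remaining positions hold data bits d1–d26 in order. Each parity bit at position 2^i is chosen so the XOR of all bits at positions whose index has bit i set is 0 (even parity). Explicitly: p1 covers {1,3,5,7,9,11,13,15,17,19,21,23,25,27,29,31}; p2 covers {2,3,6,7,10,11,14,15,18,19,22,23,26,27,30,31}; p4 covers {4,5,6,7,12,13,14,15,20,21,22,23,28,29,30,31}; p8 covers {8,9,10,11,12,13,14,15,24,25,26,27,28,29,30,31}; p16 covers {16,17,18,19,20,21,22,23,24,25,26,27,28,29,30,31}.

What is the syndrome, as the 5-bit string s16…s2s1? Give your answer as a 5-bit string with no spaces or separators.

s1 (pos 1,3,5,7,9,11,13,15,17,19,21,23,25,27,29,31): 1⊕1⊕1⊕1⊕0⊕0⊕0⊕1⊕1⊕1⊕0⊕1⊕1⊕0⊕1⊕1 = 1
s2 (pos 2,3,6,7,10,11,14,15,18,19,22,23,26,27,30,31): 0⊕1⊕1⊕1⊕1⊕0⊕1⊕1⊕1⊕1⊕0⊕1⊕1⊕0⊕1⊕1 = 0
s4 (pos 4,5,6,7,12,13,14,15,20,21,22,23,28,29,30,31): 0⊕1⊕1⊕1⊕0⊕0⊕1⊕1⊕0⊕0⊕0⊕1⊕1⊕1⊕1⊕1 = 0
s8 (pos 8,9,10,11,12,13,14,15,24,25,26,27,28,29,30,31): 1⊕0⊕1⊕0⊕0⊕0⊕1⊕1⊕1⊕1⊕1⊕0⊕1⊕1⊕1⊕1 = 1
s16 (pos 16,17,18,19,20,21,22,23,24,25,26,27,28,29,30,31): 1⊕1⊕1⊕1⊕0⊕0⊕0⊕1⊕1⊕1⊕1⊕0⊕1⊕1⊕1⊕1 = 0
Syndrome s16…s1 = 01001 → error at position 9.

01001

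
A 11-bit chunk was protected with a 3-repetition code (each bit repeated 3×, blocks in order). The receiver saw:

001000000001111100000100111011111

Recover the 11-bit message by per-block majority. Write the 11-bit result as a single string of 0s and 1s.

Block 1 (001): 1 one → 0
Block 2 (000): 0 ones → 0
Block 3 (000): 0 ones → 0
Block 4 (001): 1 one → 0
Block 5 (111): 3 ones → 1
Block 6 (100): 1 one → 0
Block 7 (000): 0 ones → 0
Block 8 (100): 1 one → 0
Block 9 (111): 3 ones → 1
Block 10 (011): 2 ones → 1
Block 11 (111): 3 ones → 1

00001000111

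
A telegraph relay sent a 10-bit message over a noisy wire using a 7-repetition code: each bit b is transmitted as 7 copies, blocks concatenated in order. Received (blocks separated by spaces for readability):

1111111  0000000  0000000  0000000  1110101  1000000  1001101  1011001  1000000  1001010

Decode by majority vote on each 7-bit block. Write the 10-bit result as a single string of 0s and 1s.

1000101100

Block 1 (1111111): 7 ones → 1
Block 2 (0000000): 0 ones → 0
Block 3 (0000000): 0 ones → 0
Block 4 (0000000): 0 ones → 0
Block 5 (1110101): 5 ones → 1
Block 6 (1000000): 1 one → 0
Block 7 (1001101): 4 ones → 1
Block 8 (1011001): 4 ones → 1
Block 9 (1000000): 1 one → 0
Block 10 (1001010): 3 ones → 0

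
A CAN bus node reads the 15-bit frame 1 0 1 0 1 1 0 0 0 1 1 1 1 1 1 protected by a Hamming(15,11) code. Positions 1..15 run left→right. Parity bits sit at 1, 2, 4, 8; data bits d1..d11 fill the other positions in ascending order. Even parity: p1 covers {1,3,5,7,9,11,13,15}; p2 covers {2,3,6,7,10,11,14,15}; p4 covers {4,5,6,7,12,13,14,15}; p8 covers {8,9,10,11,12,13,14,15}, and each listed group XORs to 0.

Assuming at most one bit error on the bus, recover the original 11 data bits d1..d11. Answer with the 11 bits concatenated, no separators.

s1 (pos 1,3,5,7,9,11,13,15): 1⊕1⊕1⊕0⊕0⊕1⊕1⊕1 = 0
s2 (pos 2,3,6,7,10,11,14,15): 0⊕1⊕1⊕0⊕1⊕1⊕1⊕1 = 0
s4 (pos 4,5,6,7,12,13,14,15): 0⊕1⊕1⊕0⊕1⊕1⊕1⊕1 = 0
s8 (pos 8,9,10,11,12,13,14,15): 0⊕0⊕1⊕1⊕1⊕1⊕1⊕1 = 0
Syndrome s8…s1 = 0000 → no error.
Read data bits from positions 3,5,6,7,9,10,11,12,13,14,15: 11100111111

11100111111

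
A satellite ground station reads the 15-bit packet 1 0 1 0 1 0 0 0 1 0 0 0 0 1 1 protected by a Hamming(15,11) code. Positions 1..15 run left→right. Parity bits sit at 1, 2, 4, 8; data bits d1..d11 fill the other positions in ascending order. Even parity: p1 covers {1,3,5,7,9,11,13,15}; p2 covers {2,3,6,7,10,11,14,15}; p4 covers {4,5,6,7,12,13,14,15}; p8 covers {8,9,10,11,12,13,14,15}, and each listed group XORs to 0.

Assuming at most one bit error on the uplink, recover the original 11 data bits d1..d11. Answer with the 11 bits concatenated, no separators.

s1 (pos 1,3,5,7,9,11,13,15): 1⊕1⊕1⊕0⊕1⊕0⊕0⊕1 = 1
s2 (pos 2,3,6,7,10,11,14,15): 0⊕1⊕0⊕0⊕0⊕0⊕1⊕1 = 1
s4 (pos 4,5,6,7,12,13,14,15): 0⊕1⊕0⊕0⊕0⊕0⊕1⊕1 = 1
s8 (pos 8,9,10,11,12,13,14,15): 0⊕1⊕0⊕0⊕0⊕0⊕1⊕1 = 1
Syndrome s8…s1 = 1111 → error at position 15.
Flip position 15: 101010001000011 → 101010001000010
Read data bits from positions 3,5,6,7,9,10,11,12,13,14,15: 11001000010

11001000010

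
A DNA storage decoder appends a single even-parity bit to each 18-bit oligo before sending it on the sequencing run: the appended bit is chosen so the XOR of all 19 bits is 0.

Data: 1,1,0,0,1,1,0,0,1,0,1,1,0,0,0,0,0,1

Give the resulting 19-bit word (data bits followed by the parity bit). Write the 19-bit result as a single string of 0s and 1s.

XOR of the 18 data bits: 1⊕1⊕0⊕0⊕1⊕1⊕0⊕0⊕1⊕0⊕1⊕1⊕0⊕0⊕0⊕0⊕0⊕1 = 0
Parity bit = 0 (so all 19 bits XOR to 0).

1100110010110000010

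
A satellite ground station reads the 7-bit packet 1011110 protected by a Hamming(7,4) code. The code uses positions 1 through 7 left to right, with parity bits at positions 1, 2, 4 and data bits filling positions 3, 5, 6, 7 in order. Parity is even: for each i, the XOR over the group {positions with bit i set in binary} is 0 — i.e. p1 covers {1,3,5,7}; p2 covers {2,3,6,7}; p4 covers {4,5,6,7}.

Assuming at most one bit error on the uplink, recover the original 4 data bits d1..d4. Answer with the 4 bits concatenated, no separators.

s1 (pos 1,3,5,7): 1⊕1⊕1⊕0 = 1
s2 (pos 2,3,6,7): 0⊕1⊕1⊕0 = 0
s4 (pos 4,5,6,7): 1⊕1⊕1⊕0 = 1
Syndrome s4…s1 = 101 → error at position 5.
Flip position 5: 1011110 → 1011010
Read data bits from positions 3,5,6,7: 1010

1010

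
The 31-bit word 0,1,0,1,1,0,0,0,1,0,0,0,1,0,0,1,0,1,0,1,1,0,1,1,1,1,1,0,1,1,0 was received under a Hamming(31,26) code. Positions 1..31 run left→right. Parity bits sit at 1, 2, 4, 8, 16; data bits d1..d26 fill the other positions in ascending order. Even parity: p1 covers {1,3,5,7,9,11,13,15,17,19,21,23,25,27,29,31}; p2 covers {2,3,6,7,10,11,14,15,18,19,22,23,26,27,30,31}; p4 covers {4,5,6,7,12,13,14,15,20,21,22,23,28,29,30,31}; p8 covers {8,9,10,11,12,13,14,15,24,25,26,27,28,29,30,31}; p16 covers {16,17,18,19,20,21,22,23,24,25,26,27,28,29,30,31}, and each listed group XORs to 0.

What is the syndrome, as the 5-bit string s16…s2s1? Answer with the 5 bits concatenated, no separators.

10000

s1 (pos 1,3,5,7,9,11,13,15,17,19,21,23,25,27,29,31): 0⊕0⊕1⊕0⊕1⊕0⊕1⊕0⊕0⊕0⊕1⊕1⊕1⊕1⊕1⊕0 = 0
s2 (pos 2,3,6,7,10,11,14,15,18,19,22,23,26,27,30,31): 1⊕0⊕0⊕0⊕0⊕0⊕0⊕0⊕1⊕0⊕0⊕1⊕1⊕1⊕1⊕0 = 0
s4 (pos 4,5,6,7,12,13,14,15,20,21,22,23,28,29,30,31): 1⊕1⊕0⊕0⊕0⊕1⊕0⊕0⊕1⊕1⊕0⊕1⊕0⊕1⊕1⊕0 = 0
s8 (pos 8,9,10,11,12,13,14,15,24,25,26,27,28,29,30,31): 0⊕1⊕0⊕0⊕0⊕1⊕0⊕0⊕1⊕1⊕1⊕1⊕0⊕1⊕1⊕0 = 0
s16 (pos 16,17,18,19,20,21,22,23,24,25,26,27,28,29,30,31): 1⊕0⊕1⊕0⊕1⊕1⊕0⊕1⊕1⊕1⊕1⊕1⊕0⊕1⊕1⊕0 = 1
Syndrome s16…s1 = 10000 → error at position 16.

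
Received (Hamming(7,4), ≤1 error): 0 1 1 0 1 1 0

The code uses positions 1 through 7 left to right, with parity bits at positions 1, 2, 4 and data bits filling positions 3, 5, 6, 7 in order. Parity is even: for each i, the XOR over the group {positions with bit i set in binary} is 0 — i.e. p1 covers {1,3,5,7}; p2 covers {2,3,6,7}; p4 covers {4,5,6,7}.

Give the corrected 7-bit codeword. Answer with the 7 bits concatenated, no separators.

s1 (pos 1,3,5,7): 0⊕1⊕1⊕0 = 0
s2 (pos 2,3,6,7): 1⊕1⊕1⊕0 = 1
s4 (pos 4,5,6,7): 0⊕1⊕1⊕0 = 0
Syndrome s4…s1 = 010 → error at position 2.
Flip position 2: 0110110 → 0010110

0010110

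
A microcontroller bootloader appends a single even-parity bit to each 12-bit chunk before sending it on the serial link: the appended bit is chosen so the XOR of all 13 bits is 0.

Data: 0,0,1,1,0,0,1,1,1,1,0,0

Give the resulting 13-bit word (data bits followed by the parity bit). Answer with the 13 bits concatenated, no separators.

XOR of the 12 data bits: 0⊕0⊕1⊕1⊕0⊕0⊕1⊕1⊕1⊕1⊕0⊕0 = 0
Parity bit = 0 (so all 13 bits XOR to 0).

0011001111000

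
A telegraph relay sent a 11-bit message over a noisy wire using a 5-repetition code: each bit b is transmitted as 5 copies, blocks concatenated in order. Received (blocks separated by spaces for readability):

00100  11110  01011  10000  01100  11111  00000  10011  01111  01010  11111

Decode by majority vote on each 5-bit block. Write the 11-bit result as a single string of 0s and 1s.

Block 1 (00100): 1 one → 0
Block 2 (11110): 4 ones → 1
Block 3 (01011): 3 ones → 1
Block 4 (10000): 1 one → 0
Block 5 (01100): 2 ones → 0
Block 6 (11111): 5 ones → 1
Block 7 (00000): 0 ones → 0
Block 8 (10011): 3 ones → 1
Block 9 (01111): 4 ones → 1
Block 10 (01010): 2 ones → 0
Block 11 (11111): 5 ones → 1

01100101101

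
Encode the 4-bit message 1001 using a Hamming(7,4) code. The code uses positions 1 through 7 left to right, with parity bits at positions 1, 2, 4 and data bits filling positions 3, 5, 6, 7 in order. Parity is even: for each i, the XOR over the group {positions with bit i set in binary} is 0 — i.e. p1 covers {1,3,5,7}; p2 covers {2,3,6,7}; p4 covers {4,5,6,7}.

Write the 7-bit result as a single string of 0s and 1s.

0011001

Place data at non-parity positions: p1 p2 1 p4 0 0 1
p1 (pos 1,3,5,7): XOR of data positions = 1⊕0⊕1 = 0
p2 (pos 2,3,6,7): XOR of data positions = 1⊕0⊕1 = 0
p4 (pos 4,5,6,7): XOR of data positions = 0⊕0⊕1 = 1
Codeword: 0011001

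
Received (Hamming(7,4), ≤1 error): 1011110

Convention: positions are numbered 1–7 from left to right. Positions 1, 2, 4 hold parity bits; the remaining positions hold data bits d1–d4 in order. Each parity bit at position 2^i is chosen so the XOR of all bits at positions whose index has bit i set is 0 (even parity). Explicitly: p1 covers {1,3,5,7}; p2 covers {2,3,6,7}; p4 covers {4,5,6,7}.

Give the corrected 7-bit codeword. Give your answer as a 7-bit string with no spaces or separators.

s1 (pos 1,3,5,7): 1⊕1⊕1⊕0 = 1
s2 (pos 2,3,6,7): 0⊕1⊕1⊕0 = 0
s4 (pos 4,5,6,7): 1⊕1⊕1⊕0 = 1
Syndrome s4…s1 = 101 → error at position 5.
Flip position 5: 1011110 → 1011010

1011010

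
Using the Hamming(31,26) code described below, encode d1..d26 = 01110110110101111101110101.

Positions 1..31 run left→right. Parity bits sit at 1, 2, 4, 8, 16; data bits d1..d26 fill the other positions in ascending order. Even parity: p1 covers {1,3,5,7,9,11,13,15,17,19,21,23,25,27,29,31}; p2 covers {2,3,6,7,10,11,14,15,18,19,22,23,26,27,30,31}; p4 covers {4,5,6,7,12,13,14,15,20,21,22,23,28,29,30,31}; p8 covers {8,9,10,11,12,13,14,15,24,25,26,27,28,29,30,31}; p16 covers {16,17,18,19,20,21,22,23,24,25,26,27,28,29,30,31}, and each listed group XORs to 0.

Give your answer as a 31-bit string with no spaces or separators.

Place data at non-parity positions: p1 p2 0 p4 1 1 1 p8 0 1 1 0 1 1 0 p16 1 0 1 1 1 1 1 0 1 1 1 0 1 0 1
p1 (pos 1,3,5,7,9,11,13,15,17,19,21,23,25,27,29,31): XOR of data positions = 0⊕1⊕1⊕0⊕1⊕1⊕0⊕1⊕1⊕1⊕1⊕1⊕1⊕1⊕1 = 0
p2 (pos 2,3,6,7,10,11,14,15,18,19,22,23,26,27,30,31): XOR of data positions = 0⊕1⊕1⊕1⊕1⊕1⊕0⊕0⊕1⊕1⊕1⊕1⊕1⊕0⊕1 = 1
p4 (pos 4,5,6,7,12,13,14,15,20,21,22,23,28,29,30,31): XOR of data positions = 1⊕1⊕1⊕0⊕1⊕1⊕0⊕1⊕1⊕1⊕1⊕0⊕1⊕0⊕1 = 1
p8 (pos 8,9,10,11,12,13,14,15,24,25,26,27,28,29,30,31): XOR of data positions = 0⊕1⊕1⊕0⊕1⊕1⊕0⊕0⊕1⊕1⊕1⊕0⊕1⊕0⊕1 = 1
p16 (pos 16,17,18,19,20,21,22,23,24,25,26,27,28,29,30,31): XOR of data positions = 1⊕0⊕1⊕1⊕1⊕1⊕1⊕0⊕1⊕1⊕1⊕0⊕1⊕0⊕1 = 1
Codeword: 0101111101101101101111101110101

0101111101101101101111101110101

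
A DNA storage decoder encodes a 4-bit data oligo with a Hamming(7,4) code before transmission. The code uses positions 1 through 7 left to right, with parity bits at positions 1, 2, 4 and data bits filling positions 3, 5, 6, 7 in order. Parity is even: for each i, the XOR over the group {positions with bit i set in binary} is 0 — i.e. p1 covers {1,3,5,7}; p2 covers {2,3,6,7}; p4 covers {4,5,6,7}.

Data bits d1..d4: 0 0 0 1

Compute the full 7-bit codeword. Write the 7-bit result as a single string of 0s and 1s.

Place data at non-parity positions: p1 p2 0 p4 0 0 1
p1 (pos 1,3,5,7): XOR of data positions = 0⊕0⊕1 = 1
p2 (pos 2,3,6,7): XOR of data positions = 0⊕0⊕1 = 1
p4 (pos 4,5,6,7): XOR of data positions = 0⊕0⊕1 = 1
Codeword: 1101001

1101001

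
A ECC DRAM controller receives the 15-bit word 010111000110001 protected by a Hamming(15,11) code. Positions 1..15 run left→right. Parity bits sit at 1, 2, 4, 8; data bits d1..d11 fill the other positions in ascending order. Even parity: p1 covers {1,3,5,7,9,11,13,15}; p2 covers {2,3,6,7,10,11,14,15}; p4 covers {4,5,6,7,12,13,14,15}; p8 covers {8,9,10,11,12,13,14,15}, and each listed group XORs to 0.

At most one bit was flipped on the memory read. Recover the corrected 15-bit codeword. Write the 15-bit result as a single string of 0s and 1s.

s1 (pos 1,3,5,7,9,11,13,15): 0⊕0⊕1⊕0⊕0⊕1⊕0⊕1 = 1
s2 (pos 2,3,6,7,10,11,14,15): 1⊕0⊕1⊕0⊕1⊕1⊕0⊕1 = 1
s4 (pos 4,5,6,7,12,13,14,15): 1⊕1⊕1⊕0⊕0⊕0⊕0⊕1 = 0
s8 (pos 8,9,10,11,12,13,14,15): 0⊕0⊕1⊕1⊕0⊕0⊕0⊕1 = 1
Syndrome s8…s1 = 1011 → error at position 11.
Flip position 11: 010111000110001 → 010111000100001

010111000100001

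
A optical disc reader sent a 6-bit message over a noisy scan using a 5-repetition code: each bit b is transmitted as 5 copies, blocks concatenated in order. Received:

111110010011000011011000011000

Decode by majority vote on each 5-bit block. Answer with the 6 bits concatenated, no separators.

100100

Block 1 (11111): 5 ones → 1
Block 2 (00100): 1 one → 0
Block 3 (11000): 2 ones → 0
Block 4 (01101): 3 ones → 1
Block 5 (10000): 1 one → 0
Block 6 (11000): 2 ones → 0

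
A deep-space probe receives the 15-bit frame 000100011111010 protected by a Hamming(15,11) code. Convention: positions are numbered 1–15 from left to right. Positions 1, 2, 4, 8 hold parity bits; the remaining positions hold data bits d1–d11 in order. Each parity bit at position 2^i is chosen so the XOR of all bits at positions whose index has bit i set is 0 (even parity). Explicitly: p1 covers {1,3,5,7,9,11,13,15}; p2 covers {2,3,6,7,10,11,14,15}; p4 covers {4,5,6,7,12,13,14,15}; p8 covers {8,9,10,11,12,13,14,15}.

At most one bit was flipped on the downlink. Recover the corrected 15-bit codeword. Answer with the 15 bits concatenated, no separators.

000101011111010

s1 (pos 1,3,5,7,9,11,13,15): 0⊕0⊕0⊕0⊕1⊕1⊕0⊕0 = 0
s2 (pos 2,3,6,7,10,11,14,15): 0⊕0⊕0⊕0⊕1⊕1⊕1⊕0 = 1
s4 (pos 4,5,6,7,12,13,14,15): 1⊕0⊕0⊕0⊕1⊕0⊕1⊕0 = 1
s8 (pos 8,9,10,11,12,13,14,15): 1⊕1⊕1⊕1⊕1⊕0⊕1⊕0 = 0
Syndrome s8…s1 = 0110 → error at position 6.
Flip position 6: 000100011111010 → 000101011111010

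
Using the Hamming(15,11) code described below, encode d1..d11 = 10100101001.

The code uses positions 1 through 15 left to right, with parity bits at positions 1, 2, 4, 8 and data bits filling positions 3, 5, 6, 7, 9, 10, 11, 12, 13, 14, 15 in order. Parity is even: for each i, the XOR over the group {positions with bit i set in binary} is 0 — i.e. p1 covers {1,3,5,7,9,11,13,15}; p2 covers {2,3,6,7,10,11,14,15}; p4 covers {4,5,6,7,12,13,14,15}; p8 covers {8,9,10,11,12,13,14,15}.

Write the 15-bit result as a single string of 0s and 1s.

Place data at non-parity positions: p1 p2 1 p4 0 1 0 p8 0 1 0 1 0 0 1
p1 (pos 1,3,5,7,9,11,13,15): XOR of data positions = 1⊕0⊕0⊕0⊕0⊕0⊕1 = 0
p2 (pos 2,3,6,7,10,11,14,15): XOR of data positions = 1⊕1⊕0⊕1⊕0⊕0⊕1 = 0
p4 (pos 4,5,6,7,12,13,14,15): XOR of data positions = 0⊕1⊕0⊕1⊕0⊕0⊕1 = 1
p8 (pos 8,9,10,11,12,13,14,15): XOR of data positions = 0⊕1⊕0⊕1⊕0⊕0⊕1 = 1
Codeword: 001101010101001

001101010101001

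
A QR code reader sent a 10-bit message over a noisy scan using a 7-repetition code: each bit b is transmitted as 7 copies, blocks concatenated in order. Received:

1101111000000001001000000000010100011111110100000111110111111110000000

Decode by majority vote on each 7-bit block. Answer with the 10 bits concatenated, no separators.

1000010110

Block 1 (1101111): 6 ones → 1
Block 2 (0000000): 0 ones → 0
Block 3 (0100100): 2 ones → 0
Block 4 (0000000): 0 ones → 0
Block 5 (0101000): 2 ones → 0
Block 6 (1111111): 7 ones → 1
Block 7 (0100000): 1 one → 0
Block 8 (1111101): 6 ones → 1
Block 9 (1111111): 7 ones → 1
Block 10 (0000000): 0 ones → 0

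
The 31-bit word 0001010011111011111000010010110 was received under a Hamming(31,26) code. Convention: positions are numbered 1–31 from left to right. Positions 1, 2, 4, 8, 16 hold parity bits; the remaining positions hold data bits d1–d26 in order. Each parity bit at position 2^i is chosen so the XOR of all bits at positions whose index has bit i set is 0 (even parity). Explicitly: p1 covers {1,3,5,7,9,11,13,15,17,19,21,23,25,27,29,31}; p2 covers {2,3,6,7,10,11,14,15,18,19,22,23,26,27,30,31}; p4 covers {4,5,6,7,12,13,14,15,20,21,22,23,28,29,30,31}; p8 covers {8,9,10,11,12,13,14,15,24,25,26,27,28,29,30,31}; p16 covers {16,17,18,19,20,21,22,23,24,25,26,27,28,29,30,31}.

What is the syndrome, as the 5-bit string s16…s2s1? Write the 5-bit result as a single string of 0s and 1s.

s1 (pos 1,3,5,7,9,11,13,15,17,19,21,23,25,27,29,31): 0⊕0⊕0⊕0⊕1⊕1⊕1⊕1⊕1⊕1⊕0⊕0⊕0⊕1⊕1⊕0 = 0
s2 (pos 2,3,6,7,10,11,14,15,18,19,22,23,26,27,30,31): 0⊕0⊕1⊕0⊕1⊕1⊕0⊕1⊕1⊕1⊕0⊕0⊕0⊕1⊕1⊕0 = 0
s4 (pos 4,5,6,7,12,13,14,15,20,21,22,23,28,29,30,31): 1⊕0⊕1⊕0⊕1⊕1⊕0⊕1⊕0⊕0⊕0⊕0⊕0⊕1⊕1⊕0 = 1
s8 (pos 8,9,10,11,12,13,14,15,24,25,26,27,28,29,30,31): 0⊕1⊕1⊕1⊕1⊕1⊕0⊕1⊕1⊕0⊕0⊕1⊕0⊕1⊕1⊕0 = 0
s16 (pos 16,17,18,19,20,21,22,23,24,25,26,27,28,29,30,31): 1⊕1⊕1⊕1⊕0⊕0⊕0⊕0⊕1⊕0⊕0⊕1⊕0⊕1⊕1⊕0 = 0
Syndrome s16…s1 = 00100 → error at position 4.

00100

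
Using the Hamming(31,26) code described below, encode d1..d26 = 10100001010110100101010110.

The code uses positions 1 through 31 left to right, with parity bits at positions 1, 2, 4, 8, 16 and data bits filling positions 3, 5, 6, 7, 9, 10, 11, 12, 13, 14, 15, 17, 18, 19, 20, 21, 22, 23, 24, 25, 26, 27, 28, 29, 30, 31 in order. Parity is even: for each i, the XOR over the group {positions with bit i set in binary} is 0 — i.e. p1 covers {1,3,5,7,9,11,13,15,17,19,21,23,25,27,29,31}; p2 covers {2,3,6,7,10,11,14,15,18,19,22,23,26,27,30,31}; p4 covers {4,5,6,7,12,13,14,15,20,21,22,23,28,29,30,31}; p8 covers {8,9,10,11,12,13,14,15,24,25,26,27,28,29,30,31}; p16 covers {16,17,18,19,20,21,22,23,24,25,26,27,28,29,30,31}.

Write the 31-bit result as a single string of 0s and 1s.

Place data at non-parity positions: p1 p2 1 p4 0 1 0 p8 0 0 0 1 0 1 0 p16 1 1 0 1 0 0 1 0 1 0 1 0 1 1 0
p1 (pos 1,3,5,7,9,11,13,15,17,19,21,23,25,27,29,31): XOR of data positions = 1⊕0⊕0⊕0⊕0⊕0⊕0⊕1⊕0⊕0⊕1⊕1⊕1⊕1⊕0 = 0
p2 (pos 2,3,6,7,10,11,14,15,18,19,22,23,26,27,30,31): XOR of data positions = 1⊕1⊕0⊕0⊕0⊕1⊕0⊕1⊕0⊕0⊕1⊕0⊕1⊕1⊕0 = 1
p4 (pos 4,5,6,7,12,13,14,15,20,21,22,23,28,29,30,31): XOR of data positions = 0⊕1⊕0⊕1⊕0⊕1⊕0⊕1⊕0⊕0⊕1⊕0⊕1⊕1⊕0 = 1
p8 (pos 8,9,10,11,12,13,14,15,24,25,26,27,28,29,30,31): XOR of data positions = 0⊕0⊕0⊕1⊕0⊕1⊕0⊕0⊕1⊕0⊕1⊕0⊕1⊕1⊕0 = 0
p16 (pos 16,17,18,19,20,21,22,23,24,25,26,27,28,29,30,31): XOR of data positions = 1⊕1⊕0⊕1⊕0⊕0⊕1⊕0⊕1⊕0⊕1⊕0⊕1⊕1⊕0 = 0
Codeword: 0111010000010100110100101010110

0111010000010100110100101010110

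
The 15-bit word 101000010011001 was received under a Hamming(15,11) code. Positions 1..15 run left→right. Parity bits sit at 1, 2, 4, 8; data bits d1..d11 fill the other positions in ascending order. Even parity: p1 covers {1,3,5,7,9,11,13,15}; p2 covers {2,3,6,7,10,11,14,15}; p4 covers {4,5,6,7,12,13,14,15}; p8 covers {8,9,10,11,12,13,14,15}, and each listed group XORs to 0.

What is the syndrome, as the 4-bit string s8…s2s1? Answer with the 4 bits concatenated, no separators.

s1 (pos 1,3,5,7,9,11,13,15): 1⊕1⊕0⊕0⊕0⊕1⊕0⊕1 = 0
s2 (pos 2,3,6,7,10,11,14,15): 0⊕1⊕0⊕0⊕0⊕1⊕0⊕1 = 1
s4 (pos 4,5,6,7,12,13,14,15): 0⊕0⊕0⊕0⊕1⊕0⊕0⊕1 = 0
s8 (pos 8,9,10,11,12,13,14,15): 1⊕0⊕0⊕1⊕1⊕0⊕0⊕1 = 0
Syndrome s8…s1 = 0010 → error at position 2.

0010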